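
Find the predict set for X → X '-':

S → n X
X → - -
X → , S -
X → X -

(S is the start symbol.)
PREDICT(X → X '-') = (FIRST(RHS) \ {ε}) ∪ (FOLLOW(X) if ε ∈ FIRST(RHS), i.e. RHS ⇒* ε)
FIRST(X) = { ',', '-' }
FIRST(X '-') = { ',', '-' }
ε ∉ FIRST(X '-'), so FOLLOW(X) is not added.
PREDICT(X → X '-') = { ',', '-' }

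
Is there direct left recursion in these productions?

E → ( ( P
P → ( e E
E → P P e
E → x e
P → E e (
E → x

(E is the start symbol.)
No direct left recursion

E → ( ( P: starts with '('
P → ( e E: starts with '('
E → P P e: starts with P
E → x e: starts with x
P → E e (: starts with E
E → x: starts with x

No direct left recursion found.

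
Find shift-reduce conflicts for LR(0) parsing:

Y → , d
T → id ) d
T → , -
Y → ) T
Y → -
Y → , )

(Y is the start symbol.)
No shift-reduce conflicts

Augment with Y' → Y and build the canonical LR(0) collection (I0 = CLOSURE({[Y' → . Y]}), then GOTO on every symbol after a dot until no new states appear). It has 13 states:
  I0: { [Y → . ) T], [Y → . , )], [Y → . , d], [Y → . -], [Y' → . Y] }  — shift
  I1: { [T → . , -], [T → . id ) d], [Y → ) . T] }  — shift
  I2: { [Y → , . )], [Y → , . d] }  — shift
  I3: { [Y → - .] }  — reduce
  I4: { [Y' → Y .] }  — accept
  I5: { [Y → , ) .] }  — reduce
  I6: { [Y → , d .] }  — reduce
  I7: { [T → , . -] }  — shift
  I8: { [Y → ) T .] }  — reduce
  I9: { [T → id . ) d] }  — shift
  I10: { [T → id ) . d] }  — shift
  I11: { [T → id ) d .] }  — reduce
  I12: { [T → , - .] }  — reduce

No state contains both a complete item and a shift item.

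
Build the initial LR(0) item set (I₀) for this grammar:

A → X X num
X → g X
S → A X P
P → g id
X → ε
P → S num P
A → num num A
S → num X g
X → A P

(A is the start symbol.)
First, augment the grammar with A' → A
I₀ = CLOSURE({ [A' → . A] }):
  [A' → . A] has the dot before A: add [A → . X X num], [A → . num num A]
  [A → . X X num] has the dot before X: add [X → . g X], [X → .], [X → . A P]
No further items can be added.

I₀ = { [A → . X X num], [A → . num num A], [A' → . A], [X → . A P], [X → . g X], [X → .] }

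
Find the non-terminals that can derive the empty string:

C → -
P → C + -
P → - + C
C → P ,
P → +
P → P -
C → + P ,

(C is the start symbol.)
A non-terminal is nullable if it can derive ε (the empty string): either it has an ε-production, or it has a production whose right-hand side consists entirely of nullable non-terminals.

There are no ε-productions, so no non-terminal can derive ε.
No non-terminals are nullable.

Answer: None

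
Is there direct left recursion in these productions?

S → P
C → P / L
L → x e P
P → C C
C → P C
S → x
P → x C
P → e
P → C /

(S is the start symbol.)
Direct left recursion occurs when N → N α for some non-terminal N (the right-hand side begins with the left-hand side itself).

S → P: starts with P
C → P / L: starts with P
L → x e P: starts with x
P → C C: starts with C
C → P C: starts with P
S → x: starts with x
P → x C: starts with x
P → e: starts with e
P → C /: starts with C

No direct left recursion found.

Answer: No direct left recursion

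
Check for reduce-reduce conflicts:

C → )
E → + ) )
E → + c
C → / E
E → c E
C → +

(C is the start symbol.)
No reduce-reduce conflicts

A reduce-reduce conflict occurs when an LR(0) state has two complete items [A → α .] and [B → β .] — both call for a reduction, and with no lookahead the parser cannot choose between them.

Augment with C' → C and build the canonical LR(0) collection (I0 = CLOSURE({[C' → . C]}), then GOTO on every symbol after a dot until no new states appear). It has 12 states:
  I0: { [C → . )], [C → . +], [C → . / E], [C' → . C] }  — shift
  I1: { [C → ) .] }  — reduce
  I2: { [C → + .] }  — reduce
  I3: { [C → / . E], [E → . + ) )], [E → . + c], [E → . c E] }  — shift
  I4: { [C' → C .] }  — accept
  I5: { [E → + . ) )], [E → + . c] }  — shift
  I6: { [C → / E .] }  — reduce
  I7: { [E → . + ) )], [E → . + c], [E → . c E], [E → c . E] }  — shift
  I8: { [E → c E .] }  — reduce
  I9: { [E → + ) . )] }  — shift
  I10: { [E → + c .] }  — reduce
  I11: { [E → + ) ) .] }  — reduce

No state contains more than one complete item.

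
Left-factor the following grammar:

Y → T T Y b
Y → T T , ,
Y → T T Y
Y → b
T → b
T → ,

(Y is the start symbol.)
Left-factoring transforms A → αβ₁ | αβ₂ into A → αA' and A' → β₁ | β₂
(α is the longest common prefix among the alternatives). Repeat until
no nonterminal has two alternatives with a common prefix.

Round 1: Y has alternatives sharing prefix 'T T'. Introduce Y': Y → T T Y'
  Add: Y' → Y b
  Add: Y' → , ,
  Add: Y' → Y

Round 2: Y' has alternatives sharing prefix 'Y'. Introduce Y'': Y' → Y Y''
  Add: Y'' → b
  Add: Y'' → ε

No remaining common prefixes — done.

Resulting grammar:
Y → T T Y'
Y' → Y Y''
Y'' → b
Y'' → ε
Y' → , ,
Y → b
T → b
T → ,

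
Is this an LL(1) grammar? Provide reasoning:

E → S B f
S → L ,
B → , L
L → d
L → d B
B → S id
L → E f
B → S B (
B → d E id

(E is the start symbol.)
No. Predict set conflict for B: { 'd' }

A grammar is LL(1) if for each non-terminal N with multiple productions, the predict sets of those productions are pairwise disjoint, where PREDICT(N → α) = (FIRST(α) \ {ε}) ∪ (FOLLOW(N) if α ⇒* ε).

Relevant sets:
  FIRST(S) = { 'd' }
  FIRST(E) = { 'd' }

For B:
  PREDICT(B → ',' L) = { ',' }
  PREDICT(B → S id) = { 'd' }
  PREDICT(B → S B '(') = { 'd' }
  PREDICT(B → d E id) = { 'd' }
For L:
  PREDICT(L → d) = { 'd' }
  PREDICT(L → d B) = { 'd' }
  PREDICT(L → E f) = { 'd' }
E, S have a single production, so nothing to check there.

Conflict found: Predict set conflict for B: { 'd' }
The grammar is NOT LL(1).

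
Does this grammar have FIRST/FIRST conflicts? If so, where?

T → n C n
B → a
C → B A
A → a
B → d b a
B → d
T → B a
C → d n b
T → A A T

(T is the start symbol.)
A FIRST/FIRST conflict occurs when two productions N → α and N → β for the same non-terminal have FIRST(α) ∩ FIRST(β) ≠ ∅ (with ε ∈ FIRST of a nullable right-hand side, so two nullable alternatives also conflict).

FIRST sets of the non-terminals at (or reachable through a nullable prefix from) the front of some alternative:
  FIRST(B) = { 'a', 'd' }
  FIRST(A) = { 'a' }

Productions for T:
  T → n C n: FIRST = { 'n' }
  T → B a: FIRST = { 'a', 'd' }
  T → A A T: FIRST = { 'a' }
Productions for B:
  B → a: FIRST = { 'a' }
  B → d b a: FIRST = { 'd' }
  B → d: FIRST = { 'd' }
Productions for C:
  C → B A: FIRST = { 'a', 'd' }
  C → d n b: FIRST = { 'd' }
A has only one production, so no FIRST/FIRST conflict is possible there.

Conflict for T: T → B a and T → A A T
  Overlap: { 'a' }
Conflict for B: B → d b a and B → d
  Overlap: { 'd' }
Conflict for C: C → B A and C → d n b
  Overlap: { 'd' }

Answer: Yes. T → B a / T → A A T on { 'a' }; B → d b a / B → d on { 'd' }; C → B A / C → d n b on { 'd' }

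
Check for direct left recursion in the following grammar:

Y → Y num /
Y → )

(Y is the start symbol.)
Yes, Y is left-recursive

Direct left recursion occurs when N → N α for some non-terminal N (the right-hand side begins with the left-hand side itself).

Y → Y num /: LEFT RECURSIVE (starts with Y)
Y → ): starts with ')'

The grammar has direct left recursion on: Y.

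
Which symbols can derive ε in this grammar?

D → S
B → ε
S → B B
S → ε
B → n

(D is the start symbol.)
{ 'B', 'D', 'S' }

A non-terminal is nullable if it can derive ε (the empty string): either it has an ε-production, or it has a production whose right-hand side consists entirely of nullable non-terminals.

ε-productions: B → ε, S → ε
So B, S are immediately nullable.
D → S: every symbol on the right is nullable, so D is nullable too.
Every non-terminal is now nullable.
Nullable = { 'B', 'D', 'S' }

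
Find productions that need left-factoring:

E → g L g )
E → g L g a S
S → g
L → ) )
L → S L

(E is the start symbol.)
Yes, E has productions with common prefix 'g L g'

Left-factoring is needed when two productions for the same non-terminal
share a common prefix on the right-hand side.

Productions for E:
  E → g L g )
  E → g L g a S
Productions for L:
  L → ) )
  L → S L

Found common prefix 'g L g' in productions for E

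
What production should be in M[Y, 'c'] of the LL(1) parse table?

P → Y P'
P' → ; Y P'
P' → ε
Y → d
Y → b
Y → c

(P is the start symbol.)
To find M[Y, 'c'], we find productions for Y where 'c' is in the predict set (PREDICT(N → α) = (FIRST(α) \ {ε}) ∪ (FOLLOW(N) if α ⇒* ε)).

Y → d: PREDICT = { 'd' }
Y → b: PREDICT = { 'b' }
Y → c: PREDICT = { 'c' }
  'c' is in predict set, so this production goes in M[Y, 'c']

M[Y, 'c'] = Y → c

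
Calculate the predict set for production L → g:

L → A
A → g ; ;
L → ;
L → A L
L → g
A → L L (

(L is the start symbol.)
PREDICT(L → g) = (FIRST(RHS) \ {ε}) ∪ (FOLLOW(L) if ε ∈ FIRST(RHS), i.e. RHS ⇒* ε)
FIRST(g) = { 'g' }
ε ∉ FIRST(g), so FOLLOW(L) is not added.
PREDICT(L → g) = { 'g' }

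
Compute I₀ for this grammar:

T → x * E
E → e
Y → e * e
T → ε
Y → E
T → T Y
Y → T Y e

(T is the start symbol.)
{ [T → . T Y], [T → . x * E], [T → .], [T' → . T] }

First, augment the grammar with T' → T
I₀ = CLOSURE({ [T' → . T] }):
  [T' → . T] has the dot before T: add [T → . x * E], [T → .], [T → . T Y]
No further items can be added.

I₀ = { [T → . T Y], [T → . x * E], [T → .], [T' → . T] }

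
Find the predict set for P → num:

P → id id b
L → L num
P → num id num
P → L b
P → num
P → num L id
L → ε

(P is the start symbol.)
{ 'num' }

PREDICT(P → num) = (FIRST(RHS) \ {ε}) ∪ (FOLLOW(P) if ε ∈ FIRST(RHS), i.e. RHS ⇒* ε)
FIRST(num) = { 'num' }
ε ∉ FIRST(num), so FOLLOW(P) is not added.
PREDICT(P → num) = { 'num' }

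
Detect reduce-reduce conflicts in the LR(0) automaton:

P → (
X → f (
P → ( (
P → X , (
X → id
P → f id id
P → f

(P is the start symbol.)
No reduce-reduce conflicts

Augment with P' → P and build the canonical LR(0) collection (I0 = CLOSURE({[P' → . P]}), then GOTO on every symbol after a dot until no new states appear). It has 12 states:
  I0: { [P → . ( (], [P → . (], [P → . X , (], [P → . f id id], [P → . f], [P' → . P], [X → . f (], [X → . id] }  — shift
  I1: { [P → ( . (], [P → ( .] }  — shift, reduce
  I2: { [P' → P .] }  — accept
  I3: { [P → X . , (] }  — shift
  I4: { [P → f . id id], [P → f .], [X → f . (] }  — shift, reduce
  I5: { [X → id .] }  — reduce
  I6: { [X → f ( .] }  — reduce
  I7: { [P → f id . id] }  — shift
  I8: { [P → f id id .] }  — reduce
  I9: { [P → X , . (] }  — shift
  I10: { [P → X , ( .] }  — reduce
  I11: { [P → ( ( .] }  — reduce

No state contains more than one complete item.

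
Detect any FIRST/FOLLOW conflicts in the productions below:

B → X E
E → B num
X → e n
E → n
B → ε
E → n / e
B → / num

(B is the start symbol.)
No FIRST/FOLLOW conflicts.

A FIRST/FOLLOW conflict occurs when a non-terminal N has a nullable alternative N → β (β ⇒* ε) and another alternative N → α with FIRST(α) ∩ FOLLOW(N) ≠ ∅: on such a lookahead the parser cannot decide between expanding α and letting N vanish via β.

Nullable non-terminals: B.
FIRST sets used below: FIRST(X) = { 'e' }

B: nullable alternative(s) B → ε; FOLLOW(B) = { $, 'num' }
  B → X E: FIRST \ {ε} = { 'e' } — disjoint from FOLLOW(B)
  B → ε: FIRST \ {ε} = { } — this is the only nullable alternative, skip
  B → / num: FIRST \ {ε} = { '/' } — disjoint from FOLLOW(B)

E, X have no nullable alternative, so no FIRST/FOLLOW check is needed there.

No FIRST/FOLLOW conflicts found.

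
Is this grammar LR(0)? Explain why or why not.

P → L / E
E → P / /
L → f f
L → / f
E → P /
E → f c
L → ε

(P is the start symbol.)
A grammar is LR(0) if no state in the canonical LR(0) collection has:
  - both a shift item (dot before a terminal) and a complete item (shift-reduce conflict), or
  - two or more complete items (reduce-reduce conflict; the accept item [P' → P .] counts as a complete item here).

Augment with P' → P and build the canonical LR(0) collection (I0 = CLOSURE({[P' → . P]}), then GOTO on every symbol after a dot until no new states appear). It has 14 states:
  I0: { [L → . / f], [L → . f f], [L → .], [P → . L / E], [P' → . P] }  — shift, reduce
  I1: { [L → / . f] }  — shift
  I2: { [P → L . / E] }  — shift
  I3: { [P' → P .] }  — accept
  I4: { [L → f . f] }  — shift
  I5: { [L → f f .] }  — reduce
  I6: { [E → . P / /], [E → . P /], [E → . f c], [L → . / f], [L → . f f], [L → .], [P → . L / E], [P → L / . E] }  — shift, reduce
  I7: { [P → L / E .] }  — reduce
  I8: { [E → P . / /], [E → P . /] }  — shift
  I9: { [E → f . c], [L → f . f] }  — shift
  I10: { [E → f c .] }  — reduce
  I11: { [E → P / . /], [E → P / .] }  — shift, reduce
  I12: { [E → P / / .] }  — reduce
  I13: { [L → / f .] }  — reduce

Conflict in state I0:
  Shift-reduce conflict between [L → .] and [L → . / f]
So the grammar is NOT LR(0).

Answer: No. Shift-reduce conflict between [L → .] and [L → . / f]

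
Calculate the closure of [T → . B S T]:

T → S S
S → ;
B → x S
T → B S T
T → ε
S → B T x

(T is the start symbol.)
{ [B → . x S], [T → . B S T] }

To compute CLOSURE, for each item [A → α.Bβ] where B is a non-terminal, add [B → .γ] for all productions B → γ; repeat for the newly added items until nothing changes.

Start with: [T → . B S T]
  [T → . B S T] has the dot before B: add [B → . x S]
No further items can be added.

CLOSURE = { [B → . x S], [T → . B S T] }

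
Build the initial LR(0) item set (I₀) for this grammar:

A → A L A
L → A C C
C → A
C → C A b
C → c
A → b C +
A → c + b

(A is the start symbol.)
First, augment the grammar with A' → A
I₀ = CLOSURE({ [A' → . A] }):
  [A' → . A] has the dot before A: add [A → . A L A], [A → . b C +], [A → . c + b]
No further items can be added.

I₀ = { [A → . A L A], [A → . b C +], [A → . c + b], [A' → . A] }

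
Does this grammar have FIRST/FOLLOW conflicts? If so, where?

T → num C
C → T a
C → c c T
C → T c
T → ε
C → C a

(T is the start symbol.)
A FIRST/FOLLOW conflict occurs when a non-terminal N has a nullable alternative N → β (β ⇒* ε) and another alternative N → α with FIRST(α) ∩ FOLLOW(N) ≠ ∅: on such a lookahead the parser cannot decide between expanding α and letting N vanish via β.

Nullable non-terminals: T.

T: nullable alternative(s) T → ε; FOLLOW(T) = { $, 'a', 'c' }
  T → num C: FIRST \ {ε} = { 'num' } — disjoint from FOLLOW(T)
  T → ε: FIRST \ {ε} = { } — this is the only nullable alternative, skip

C has no nullable alternative, so no FIRST/FOLLOW check is needed there.

No FIRST/FOLLOW conflicts found.

Answer: No FIRST/FOLLOW conflicts.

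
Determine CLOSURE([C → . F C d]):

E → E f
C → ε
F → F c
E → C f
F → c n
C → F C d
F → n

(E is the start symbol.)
{ [C → . F C d], [F → . F c], [F → . c n], [F → . n] }

To compute CLOSURE, for each item [A → α.Bβ] where B is a non-terminal, add [B → .γ] for all productions B → γ; repeat for the newly added items until nothing changes.

Start with: [C → . F C d]
  [C → . F C d] has the dot before F: add [F → . F c], [F → . c n], [F → . n]
No further items can be added.

CLOSURE = { [C → . F C d], [F → . F c], [F → . c n], [F → . n] }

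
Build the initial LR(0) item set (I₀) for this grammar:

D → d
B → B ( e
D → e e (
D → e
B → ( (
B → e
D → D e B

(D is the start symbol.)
{ [D → . D e B], [D → . d], [D → . e e (], [D → . e], [D' → . D] }

First, augment the grammar with D' → D
I₀ = CLOSURE({ [D' → . D] }):
  [D' → . D] has the dot before D: add [D → . d], [D → . e e (], [D → . e], [D → . D e B]
No further items can be added.

I₀ = { [D → . D e B], [D → . d], [D → . e e (], [D → . e], [D' → . D] }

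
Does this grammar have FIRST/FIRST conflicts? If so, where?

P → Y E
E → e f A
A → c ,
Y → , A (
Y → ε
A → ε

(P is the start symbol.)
No FIRST/FIRST conflicts.

A FIRST/FIRST conflict occurs when two productions N → α and N → β for the same non-terminal have FIRST(α) ∩ FIRST(β) ≠ ∅ (with ε ∈ FIRST of a nullable right-hand side, so two nullable alternatives also conflict).

Productions for A:
  A → c ,: FIRST = { 'c' }
  A → ε: FIRST = { ε }
Productions for Y:
  Y → , A (: FIRST = { ',' }
  Y → ε: FIRST = { ε }
P, E have only one production, so no FIRST/FIRST conflict is possible there.

All alternatives of each non-terminal have pairwise disjoint FIRST sets.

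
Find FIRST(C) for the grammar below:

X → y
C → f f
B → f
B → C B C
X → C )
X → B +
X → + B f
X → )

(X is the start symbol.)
From C → f f:
  - f is a terminal: add 'f' and stop

Collecting: FIRST(C) = { 'f' }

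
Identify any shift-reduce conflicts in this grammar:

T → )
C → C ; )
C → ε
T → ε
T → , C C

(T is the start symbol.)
A shift-reduce conflict occurs when an LR(0) state has both:
  - a complete (reduce) item [A → α .] (dot at the end), and
  - a shift item [B → β . c γ] (dot before a terminal).

Augment with T' → T and build the canonical LR(0) collection (I0 = CLOSURE({[T' → . T]}), then GOTO on every symbol after a dot until no new states appear). It has 8 states:
  I0: { [T → . )], [T → . , C C], [T → .], [T' → . T] }  — shift, reduce
  I1: { [T → ) .] }  — reduce
  I2: { [C → . C ; )], [C → .], [T → , . C C] }  — reduce
  I3: { [T' → T .] }  — accept
  I4: { [C → . C ; )], [C → .], [C → C . ; )], [T → , C . C] }  — shift, reduce
  I5: { [C → C ; . )] }  — shift
  I6: { [C → C . ; )], [T → , C C .] }  — shift, reduce
  I7: { [C → C ; ) .] }  — reduce

I0 contains reduce item [T → .] and shift items [T → . )], [T → . , C C] — shift-reduce conflict.
I4 contains reduce item [C → .] and shift item [C → C . ; )] — shift-reduce conflict.
I6 contains reduce item [T → , C C .] and shift item [C → C . ; )] — shift-reduce conflict.

Answer: Yes — I0: [T → .] vs [T → . )]; I4: [C → .] vs [C → C . ; )]; I6: [T → , C C .] vs [C → C . ; )]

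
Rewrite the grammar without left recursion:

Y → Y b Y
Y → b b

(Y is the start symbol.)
Y is directly left-recursive. The standard transformation for
  A → A α₁ | ... | A α_m | β₁ | ... | β_n
is
  A  → β₁ A' | ... | β_n A'
  A' → α₁ A' | ... | α_m A' | ε

Y → b b becomes Y → b b Y'
Y → Y b Y becomes Y' → b Y Y'
Add Y' → ε

Resulting grammar:
Y → b b Y'
Y' → b Y Y'
Y' → ε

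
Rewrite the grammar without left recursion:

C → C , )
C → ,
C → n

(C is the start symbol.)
C is directly left-recursive. The standard transformation for
  A → A α₁ | ... | A α_m | β₁ | ... | β_n
is
  A  → β₁ A' | ... | β_n A'
  A' → α₁ A' | ... | α_m A' | ε

C → , becomes C → , C'
C → n becomes C → n C'
C → C , ) becomes C' → , ) C'
Add C' → ε

Resulting grammar:
C → , C'
C → n C'
C' → , ) C'
C' → ε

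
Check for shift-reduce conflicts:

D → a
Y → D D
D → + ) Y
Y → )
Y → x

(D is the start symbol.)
No shift-reduce conflicts

A shift-reduce conflict occurs when an LR(0) state has both:
  - a complete (reduce) item [A → α .] (dot at the end), and
  - a shift item [B → β . c γ] (dot before a terminal).

Augment with D' → D and build the canonical LR(0) collection (I0 = CLOSURE({[D' → . D]}), then GOTO on every symbol after a dot until no new states appear). It has 10 states:
  I0: { [D → . + ) Y], [D → . a], [D' → . D] }  — shift
  I1: { [D → + . ) Y] }  — shift
  I2: { [D' → D .] }  — accept
  I3: { [D → a .] }  — reduce
  I4: { [D → + ) . Y], [D → . + ) Y], [D → . a], [Y → . )], [Y → . D D], [Y → . x] }  — shift
  I5: { [Y → ) .] }  — reduce
  I6: { [D → . + ) Y], [D → . a], [Y → D . D] }  — shift
  I7: { [D → + ) Y .] }  — reduce
  I8: { [Y → x .] }  — reduce
  I9: { [Y → D D .] }  — reduce

No state contains both a complete item and a shift item.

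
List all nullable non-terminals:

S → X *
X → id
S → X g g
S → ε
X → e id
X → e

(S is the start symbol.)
ε-productions: S → ε
So S is immediately nullable.
No further non-terminal can be added: every production for the remaining non-terminals contains a terminal or a non-nullable non-terminal.
Nullable = { 'S' }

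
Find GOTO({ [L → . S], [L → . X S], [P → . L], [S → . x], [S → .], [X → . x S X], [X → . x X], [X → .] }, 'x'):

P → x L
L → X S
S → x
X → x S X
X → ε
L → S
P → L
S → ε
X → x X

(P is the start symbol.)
GOTO(I, 'x') = CLOSURE({ [A → αX.β] : [A → α.Xβ] ∈ I, X = 'x' })

Items with dot before 'x', with the dot advanced:
  [S → . x] → [S → x .]
  [X → . x S X] → [X → x . S X]
  [X → . x X] → [X → x . X]
Closure of the advanced items:
  [X → x . S X] has the dot before S: add [S → . x], [S → .]
  [X → x . X] has the dot before X: add [X → . x S X], [X → .], [X → . x X]

GOTO = { [S → . x], [S → .], [S → x .], [X → . x S X], [X → . x X], [X → .], [X → x . S X], [X → x . X] }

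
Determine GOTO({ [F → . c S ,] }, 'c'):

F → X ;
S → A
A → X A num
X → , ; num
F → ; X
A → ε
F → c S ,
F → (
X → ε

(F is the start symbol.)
{ [A → . X A num], [A → .], [F → c . S ,], [S → . A], [X → . , ; num], [X → .] }

GOTO(I, 'c') = CLOSURE({ [A → αX.β] : [A → α.Xβ] ∈ I, X = 'c' })

Items with dot before 'c', with the dot advanced:
  [F → . c S ,] → [F → c . S ,]
Closure of the advanced items:
  [F → c . S ,] has the dot before S: add [S → . A]
  [S → . A] has the dot before A: add [A → . X A num], [A → .]
  [A → . X A num] has the dot before X: add [X → . , ; num], [X → .]

GOTO = { [A → . X A num], [A → .], [F → c . S ,], [S → . A], [X → . , ; num], [X → .] }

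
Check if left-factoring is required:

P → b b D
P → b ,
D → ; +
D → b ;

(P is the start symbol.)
Left-factoring is needed when two productions for the same non-terminal
share a common prefix on the right-hand side.

Productions for P:
  P → b b D
  P → b ,
Productions for D:
  D → ; +
  D → b ;

Found common prefix 'b' in productions for P

Answer: Yes, P has productions with common prefix 'b'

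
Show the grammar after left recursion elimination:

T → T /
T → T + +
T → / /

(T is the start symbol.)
T is directly left-recursive. The standard transformation for
  A → A α₁ | ... | A α_m | β₁ | ... | β_n
is
  A  → β₁ A' | ... | β_n A'
  A' → α₁ A' | ... | α_m A' | ε

T → / / becomes T → / / T'
T → T / becomes T' → / T'
T → T + + becomes T' → + + T'
Add T' → ε

Resulting grammar:
T → / / T'
T' → / T'
T' → + + T'
T' → ε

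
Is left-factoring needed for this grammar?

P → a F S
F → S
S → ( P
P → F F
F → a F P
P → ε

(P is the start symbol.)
Left-factoring is needed when two productions for the same non-terminal
share a common prefix on the right-hand side.

Productions for P:
  P → a F S
  P → F F
  P → ε
Productions for F:
  F → S
  F → a F P

No common prefixes found.

Answer: No, left-factoring is not needed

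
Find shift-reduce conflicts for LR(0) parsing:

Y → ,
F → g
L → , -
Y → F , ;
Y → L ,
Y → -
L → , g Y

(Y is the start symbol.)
Yes — I1: [Y → , .] vs [L → , . -]

A shift-reduce conflict occurs when an LR(0) state has both:
  - a complete (reduce) item [A → α .] (dot at the end), and
  - a shift item [B → β . c γ] (dot before a terminal).

Augment with Y' → Y and build the canonical LR(0) collection (I0 = CLOSURE({[Y' → . Y]}), then GOTO on every symbol after a dot until no new states appear). It has 13 states:
  I0: { [F → . g], [L → . , -], [L → . , g Y], [Y → . ,], [Y → . -], [Y → . F , ;], [Y → . L ,], [Y' → . Y] }  — shift
  I1: { [L → , . -], [L → , . g Y], [Y → , .] }  — shift, reduce
  I2: { [Y → - .] }  — reduce
  I3: { [Y → F . , ;] }  — shift
  I4: { [Y → L . ,] }  — shift
  I5: { [Y' → Y .] }  — accept
  I6: { [F → g .] }  — reduce
  I7: { [Y → L , .] }  — reduce
  I8: { [Y → F , . ;] }  — shift
  I9: { [Y → F , ; .] }  — reduce
  I10: { [L → , - .] }  — reduce
  I11: { [F → . g], [L → , g . Y], [L → . , -], [L → . , g Y], [Y → . ,], [Y → . -], [Y → . F , ;], [Y → . L ,] }  — shift
  I12: { [L → , g Y .] }  — reduce

I1 contains reduce item [Y → , .] and shift items [L → , . -], [L → , . g Y] — shift-reduce conflict.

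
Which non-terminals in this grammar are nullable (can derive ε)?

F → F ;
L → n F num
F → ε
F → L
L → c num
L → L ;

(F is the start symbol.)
A non-terminal is nullable if it can derive ε (the empty string): either it has an ε-production, or it has a production whose right-hand side consists entirely of nullable non-terminals.

ε-productions: F → ε
So F is immediately nullable.
No further non-terminal can be added: every production for the remaining non-terminals contains a terminal or a non-nullable non-terminal.
Nullable = { 'F' }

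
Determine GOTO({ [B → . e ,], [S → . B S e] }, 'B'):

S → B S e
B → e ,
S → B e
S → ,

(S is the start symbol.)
GOTO(I, 'B') = CLOSURE({ [A → αX.β] : [A → α.Xβ] ∈ I, X = 'B' })

Items with dot before 'B', with the dot advanced:
  [S → . B S e] → [S → B . S e]
Closure of the advanced items:
  [S → B . S e] has the dot before S: add [S → . B S e], [S → . B e], [S → . ,]
  [S → . B S e] has the dot before B: add [B → . e ,]

GOTO = { [B → . e ,], [S → . ,], [S → . B S e], [S → . B e], [S → B . S e] }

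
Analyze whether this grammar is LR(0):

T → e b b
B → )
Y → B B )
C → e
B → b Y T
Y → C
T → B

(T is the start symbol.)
Yes, the grammar is LR(0)

A grammar is LR(0) if no state in the canonical LR(0) collection has:
  - both a shift item (dot before a terminal) and a complete item (shift-reduce conflict), or
  - two or more complete items (reduce-reduce conflict; the accept item [T' → T .] counts as a complete item here).

Augment with T' → T and build the canonical LR(0) collection (I0 = CLOSURE({[T' → . T]}), then GOTO on every symbol after a dot until no new states appear). It has 15 states:
  I0: { [B → . )], [B → . b Y T], [T → . B], [T → . e b b], [T' → . T] }  — shift
  I1: { [B → ) .] }  — reduce
  I2: { [T → B .] }  — reduce
  I3: { [T' → T .] }  — accept
  I4: { [B → . )], [B → . b Y T], [B → b . Y T], [C → . e], [Y → . B B )], [Y → . C] }  — shift
  I5: { [T → e . b b] }  — shift
  I6: { [T → e b . b] }  — shift
  I7: { [T → e b b .] }  — reduce
  I8: { [B → . )], [B → . b Y T], [Y → B . B )] }  — shift
  I9: { [Y → C .] }  — reduce
  I10: { [B → . )], [B → . b Y T], [B → b Y . T], [T → . B], [T → . e b b] }  — shift
  I11: { [C → e .] }  — reduce
  I12: { [B → b Y T .] }  — reduce
  I13: { [Y → B B . )] }  — shift
  I14: { [Y → B B ) .] }  — reduce

Every state is either a pure shift/goto state or contains exactly one complete item and nothing to shift — no conflicts. The grammar is LR(0).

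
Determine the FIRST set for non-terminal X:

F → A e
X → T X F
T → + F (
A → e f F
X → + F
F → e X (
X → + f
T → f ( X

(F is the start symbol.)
{ '+', 'f' }

To compute FIRST(X), examine every production with X on the left-hand side, reading each right-hand side left to right until a non-nullable symbol is reached.

FIRST sets of the other non-terminals involved (by the same procedure, iterated to a fixed point):
  FIRST(T) = { '+', 'f' }

From X → T X F:
  - T is a non-terminal: add FIRST(T) \ {ε} = { '+', 'f' }
    T is not nullable, so stop
From X → + F:
  - '+' is a terminal: add '+' and stop
From X → + f:
  - '+' is a terminal: add '+' and stop

Collecting: FIRST(X) = { '+', 'f' }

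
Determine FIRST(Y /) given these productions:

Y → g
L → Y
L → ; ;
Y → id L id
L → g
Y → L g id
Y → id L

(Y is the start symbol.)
{ ';', 'g', 'id' }

FIRST sets of the non-terminals involved (from the grammar, by fixed-point iteration):
  FIRST(Y) = { ';', 'g', 'id' }

To compute FIRST(Y /), process the symbols left to right:
Symbol Y is a non-terminal. Add FIRST(Y) \ {ε} = { ';', 'g', 'id' }
Y is not nullable (ε ∉ FIRST(Y)), so stop here.
FIRST(Y /) = { ';', 'g', 'id' }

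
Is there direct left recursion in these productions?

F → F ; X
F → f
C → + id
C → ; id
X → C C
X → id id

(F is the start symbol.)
Yes, F is left-recursive

Direct left recursion occurs when N → N α for some non-terminal N (the right-hand side begins with the left-hand side itself).

F → F ; X: LEFT RECURSIVE (starts with F)
F → f: starts with f
C → + id: starts with '+'
C → ; id: starts with ';'
X → C C: starts with C
X → id id: starts with id

The grammar has direct left recursion on: F.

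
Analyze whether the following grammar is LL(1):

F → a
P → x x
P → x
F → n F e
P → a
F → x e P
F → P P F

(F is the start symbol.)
No. Predict set conflict for F: { 'a' }

A grammar is LL(1) if for each non-terminal N with multiple productions, the predict sets of those productions are pairwise disjoint, where PREDICT(N → α) = (FIRST(α) \ {ε}) ∪ (FOLLOW(N) if α ⇒* ε).

Relevant sets:
  FIRST(P) = { 'a', 'x' }

For F:
  PREDICT(F → a) = { 'a' }
  PREDICT(F → n F e) = { 'n' }
  PREDICT(F → x e P) = { 'x' }
  PREDICT(F → P P F) = { 'a', 'x' }
For P:
  PREDICT(P → x x) = { 'x' }
  PREDICT(P → x) = { 'x' }
  PREDICT(P → a) = { 'a' }

Conflict found: Predict set conflict for F: { 'a' }
The grammar is NOT LL(1).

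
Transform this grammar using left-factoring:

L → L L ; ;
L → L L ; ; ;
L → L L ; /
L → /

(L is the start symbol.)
L → L L ; L'
L' → ; L''
L'' → ε
L'' → ;
L' → /
L → /

Left-factoring transforms A → αβ₁ | αβ₂ into A → αA' and A' → β₁ | β₂
(α is the longest common prefix among the alternatives). Repeat until
no nonterminal has two alternatives with a common prefix.

Round 1: L has alternatives sharing prefix 'L L ;'. Introduce L': L → L L ; L'
  Add: L' → ;
  Add: L' → ; ;
  Add: L' → /

Round 2: L' has alternatives sharing prefix ';'. Introduce L'': L' → ; L''
  Add: L'' → ε
  Add: L'' → ;

No remaining common prefixes — done.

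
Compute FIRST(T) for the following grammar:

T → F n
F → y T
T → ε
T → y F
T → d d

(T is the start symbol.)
{ 'd', 'y', ε }

To compute FIRST(T), examine every production with T on the left-hand side, reading each right-hand side left to right until a non-nullable symbol is reached.

FIRST sets of the other non-terminals involved (by the same procedure, iterated to a fixed point):
  FIRST(F) = { 'y' }

From T → F n:
  - F is a non-terminal: add FIRST(F) \ {ε} = { 'y' }
    F is not nullable, so stop
From T → ε:
  - ε-production, so ε ∈ FIRST(T)
From T → y F:
  - y is a terminal: add 'y' and stop
From T → d d:
  - d is a terminal: add 'd' and stop

Collecting: FIRST(T) = { 'd', 'y', ε }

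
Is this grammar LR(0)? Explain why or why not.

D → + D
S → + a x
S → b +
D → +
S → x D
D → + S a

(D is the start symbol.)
Augment with D' → D and build the canonical LR(0) collection (I0 = CLOSURE({[D' → . D]}), then GOTO on every symbol after a dot until no new states appear). It has 13 states:
  I0: { [D → . + D], [D → . + S a], [D → . +], [D' → . D] }  — shift
  I1: { [D → + . D], [D → + . S a], [D → + .], [D → . + D], [D → . + S a], [D → . +], [S → . + a x], [S → . b +], [S → . x D] }  — shift, reduce
  I2: { [D' → D .] }  — accept
  I3: { [D → + . D], [D → + . S a], [D → + .], [D → . + D], [D → . + S a], [D → . +], [S → + . a x], [S → . + a x], [S → . b +], [S → . x D] }  — shift, reduce
  I4: { [D → + D .] }  — reduce
  I5: { [D → + S . a] }  — shift
  I6: { [S → b . +] }  — shift
  I7: { [D → . + D], [D → . + S a], [D → . +], [S → x . D] }  — shift
  I8: { [S → x D .] }  — reduce
  I9: { [S → b + .] }  — reduce
  I10: { [D → + S a .] }  — reduce
  I11: { [S → + a . x] }  — shift
  I12: { [S → + a x .] }  — reduce

Conflict in state I1:
  Shift-reduce conflict between [D → + .] and [D → . +]
So the grammar is NOT LR(0).

Answer: No. Shift-reduce conflict between [D → + .] and [D → . +]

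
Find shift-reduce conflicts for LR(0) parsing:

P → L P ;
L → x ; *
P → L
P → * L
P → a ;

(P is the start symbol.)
Yes — I2: [P → L .] vs [L → . x ; *]

A shift-reduce conflict occurs when an LR(0) state has both:
  - a complete (reduce) item [A → α .] (dot at the end), and
  - a shift item [B → β . c γ] (dot before a terminal).

Augment with P' → P and build the canonical LR(0) collection (I0 = CLOSURE({[P' → . P]}), then GOTO on every symbol after a dot until no new states appear). It has 12 states:
  I0: { [L → . x ; *], [P → . * L], [P → . L P ;], [P → . L], [P → . a ;], [P' → . P] }  — shift
  I1: { [L → . x ; *], [P → * . L] }  — shift
  I2: { [L → . x ; *], [P → . * L], [P → . L P ;], [P → . L], [P → . a ;], [P → L . P ;], [P → L .] }  — shift, reduce
  I3: { [P' → P .] }  — accept
  I4: { [P → a . ;] }  — shift
  I5: { [L → x . ; *] }  — shift
  I6: { [L → x ; . *] }  — shift
  I7: { [L → x ; * .] }  — reduce
  I8: { [P → a ; .] }  — reduce
  I9: { [P → L P . ;] }  — shift
  I10: { [P → L P ; .] }  — reduce
  I11: { [P → * L .] }  — reduce

I2 contains reduce item [P → L .] and shift items [L → . x ; *], [P → . * L], [P → . a ;] — shift-reduce conflict.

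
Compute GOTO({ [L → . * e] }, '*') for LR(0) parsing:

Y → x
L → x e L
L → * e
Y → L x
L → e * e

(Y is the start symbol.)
GOTO(I, '*') = CLOSURE({ [A → αX.β] : [A → α.Xβ] ∈ I, X = '*' })

Items with dot before '*', with the dot advanced:
  [L → . * e] → [L → * . e]
Closure adds nothing (no advanced item has the dot before a non-terminal).

GOTO = { [L → * . e] }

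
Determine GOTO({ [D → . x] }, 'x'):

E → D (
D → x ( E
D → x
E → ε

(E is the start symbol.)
{ [D → x .] }

GOTO(I, 'x') = CLOSURE({ [A → αX.β] : [A → α.Xβ] ∈ I, X = 'x' })

Items with dot before 'x', with the dot advanced:
  [D → . x] → [D → x .]
Closure adds nothing (no advanced item has the dot before a non-terminal).

GOTO = { [D → x .] }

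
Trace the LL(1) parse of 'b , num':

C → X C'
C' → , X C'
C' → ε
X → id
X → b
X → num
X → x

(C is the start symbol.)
LL(1) parsing maintains a stack (initially the start symbol over $) and the input. At each step: if the stack top is a terminal, match it against the current input token; if it is a non-terminal N, replace it with the RHS of M[N, lookahead] (the unique production whose predict set contains the lookahead).

Stack is shown with the top on the left.

Stack     Input      Action
---------------------------
C $       b , num $  output C → X C'
X C' $    b , num $  output X → b
b C' $    b , num $  match 'b'
C' $      , num $    output C' → , X C'
, X C' $  , num $    match ','
X C' $    num $      output X → num
num C' $  num $      match 'num'
C' $      $          output C' → ε
$         $          accept

The string is accepted.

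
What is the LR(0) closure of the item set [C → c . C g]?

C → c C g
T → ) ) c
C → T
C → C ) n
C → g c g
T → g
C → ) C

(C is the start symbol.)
Start with: [C → c . C g]
  [C → c . C g] has the dot before C: add [C → . c C g], [C → . T], [C → . C ) n], [C → . g c g], [C → . ) C]
  [C → . T] has the dot before T: add [T → . ) ) c], [T → . g]
No further items can be added.

CLOSURE = { [C → . ) C], [C → . C ) n], [C → . T], [C → . c C g], [C → . g c g], [C → c . C g], [T → . ) ) c], [T → . g] }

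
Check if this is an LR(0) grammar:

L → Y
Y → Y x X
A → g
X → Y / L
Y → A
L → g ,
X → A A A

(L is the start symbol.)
No. Shift-reduce conflict between [L → Y .] and [Y → Y . x X]

A grammar is LR(0) if no state in the canonical LR(0) collection has:
  - both a shift item (dot before a terminal) and a complete item (shift-reduce conflict), or
  - two or more complete items (reduce-reduce conflict; the accept item [L' → L .] counts as a complete item here).

Augment with L' → L and build the canonical LR(0) collection (I0 = CLOSURE({[L' → . L]}), then GOTO on every symbol after a dot until no new states appear). It has 15 states:
  I0: { [A → . g], [L → . Y], [L → . g ,], [L' → . L], [Y → . A], [Y → . Y x X] }  — shift
  I1: { [Y → A .] }  — reduce
  I2: { [L' → L .] }  — accept
  I3: { [L → Y .], [Y → Y . x X] }  — shift, reduce
  I4: { [A → g .], [L → g . ,] }  — shift, reduce
  I5: { [L → g , .] }  — reduce
  I6: { [A → . g], [X → . A A A], [X → . Y / L], [Y → . A], [Y → . Y x X], [Y → Y x . X] }  — shift
  I7: { [A → . g], [X → A . A A], [Y → A .] }  — shift, reduce
  I8: { [Y → Y x X .] }  — reduce
  I9: { [X → Y . / L], [Y → Y . x X] }  — shift
  I10: { [A → g .] }  — reduce
  I11: { [A → . g], [L → . Y], [L → . g ,], [X → Y / . L], [Y → . A], [Y → . Y x X] }  — shift
  I12: { [X → Y / L .] }  — reduce
  I13: { [A → . g], [X → A A . A] }  — shift
  I14: { [X → A A A .] }  — reduce

Conflict in state I3:
  Shift-reduce conflict between [L → Y .] and [Y → Y . x X]
So the grammar is NOT LR(0).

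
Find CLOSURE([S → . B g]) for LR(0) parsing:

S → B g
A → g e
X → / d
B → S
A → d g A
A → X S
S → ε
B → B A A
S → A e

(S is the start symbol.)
{ [A → . X S], [A → . d g A], [A → . g e], [B → . B A A], [B → . S], [S → . A e], [S → . B g], [S → .], [X → . / d] }

To compute CLOSURE, for each item [A → α.Bβ] where B is a non-terminal, add [B → .γ] for all productions B → γ; repeat for the newly added items until nothing changes.

Start with: [S → . B g]
  [S → . B g] has the dot before B: add [B → . S], [B → . B A A]
  [B → . S] has the dot before S: add [S → .], [S → . A e]
  [S → . A e] has the dot before A: add [A → . g e], [A → . d g A], [A → . X S]
  [A → . X S] has the dot before X: add [X → . / d]
No further items can be added.

CLOSURE = { [A → . X S], [A → . d g A], [A → . g e], [B → . B A A], [B → . S], [S → . A e], [S → . B g], [S → .], [X → . / d] }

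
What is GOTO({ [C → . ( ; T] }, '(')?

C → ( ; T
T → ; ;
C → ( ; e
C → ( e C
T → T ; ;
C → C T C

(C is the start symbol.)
GOTO(I, '(') = CLOSURE({ [A → αX.β] : [A → α.Xβ] ∈ I, X = '(' })

Items with dot before '(', with the dot advanced:
  [C → . ( ; T] → [C → ( . ; T]
Closure adds nothing (no advanced item has the dot before a non-terminal).

GOTO = { [C → ( . ; T] }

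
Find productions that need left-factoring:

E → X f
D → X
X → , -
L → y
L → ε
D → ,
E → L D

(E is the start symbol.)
Left-factoring is needed when two productions for the same non-terminal
share a common prefix on the right-hand side.

Productions for E:
  E → X f
  E → L D
Productions for D:
  D → X
  D → ,
Productions for L:
  L → y
  L → ε

No common prefixes found.

Answer: No, left-factoring is not needed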